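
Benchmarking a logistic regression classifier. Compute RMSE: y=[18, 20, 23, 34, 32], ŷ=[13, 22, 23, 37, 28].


MSE = 54/5 = 10.8
RMSE = √(54/5) = 3.2863

3.2863


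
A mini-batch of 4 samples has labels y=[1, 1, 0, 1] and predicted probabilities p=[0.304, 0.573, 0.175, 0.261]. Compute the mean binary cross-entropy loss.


L[0] = -ln(0.304) = 1.1907
L[1] = -ln(0.573) = 0.5569
L[2] = -ln(1-0.175) = -ln(0.825) = 0.1924
L[3] = -ln(0.261) = 1.3432
mean = (1.1907 + 0.5569 + 0.1924 + 1.3432)/4 = 0.8208

0.8208


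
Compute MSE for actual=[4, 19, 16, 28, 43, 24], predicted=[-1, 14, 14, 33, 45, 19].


Squared errors: (4+ 1)²=25, (19-14)²=25, (16-14)²=4, (28-33)²=25, (43-45)²=4, (24-19)²=25
Sum = 108
MSE = 108/6 = 18

18


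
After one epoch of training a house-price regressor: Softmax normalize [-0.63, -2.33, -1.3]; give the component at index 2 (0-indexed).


Exponentials: e^-0.63=0.5326, e^-2.33=0.0973, e^-1.3=0.2725
Sum = 0.9024
Softmax = [0.5902, 0.1078, 0.302]
p[2] = 0.2725/0.9024 = 0.302

0.302


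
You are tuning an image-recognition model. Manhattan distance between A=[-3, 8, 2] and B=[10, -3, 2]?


d = |-3-10| + |8+ 3| + |2-2|
  = 13 + 11 + 0
  = 24

24


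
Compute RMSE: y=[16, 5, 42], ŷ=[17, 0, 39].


MSE = 35/3 = 11.6667
RMSE = √(35/3) = 3.4157

3.4157


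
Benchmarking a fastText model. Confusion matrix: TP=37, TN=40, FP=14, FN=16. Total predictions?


Total = TP + TN + FP + FN
= 37 + 40 + 14 + 16
= 107
(Predicted positive: 51, predicted negative: 56)

107


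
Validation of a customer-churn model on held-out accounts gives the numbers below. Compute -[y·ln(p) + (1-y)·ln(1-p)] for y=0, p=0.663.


BCE = -[y·ln(p) + (1-y)·ln(1-p)]
= -0 - 1·ln(1-0.663)
= -ln(0.337) = 1.0877

1.0877


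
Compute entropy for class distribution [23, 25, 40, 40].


Probabilities: [23/128, 25/128, 40/128, 40/128] ≈ [0.1797, 0.1953, 0.3125, 0.3125]
H = -((23/128)·log₂(23/128) + (25/128)·log₂(25/128) + (40/128)·log₂(40/128) + (40/128)·log₂(40/128))
  = 1.954 bits

1.954 bits


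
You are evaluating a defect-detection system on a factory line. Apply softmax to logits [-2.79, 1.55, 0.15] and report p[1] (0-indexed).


Exponentials: e^-2.79=0.0614, e^1.55=4.7115, e^0.15=1.1618
Sum = 5.9347
Softmax = [0.0103, 0.7939, 0.1958]
p[1] = 4.7115/5.9347 = 0.7939

0.7939


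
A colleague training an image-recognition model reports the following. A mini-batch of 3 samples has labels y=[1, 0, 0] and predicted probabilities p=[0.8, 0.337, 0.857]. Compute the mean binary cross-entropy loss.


L[0] = -ln(0.8) = 0.2231
L[1] = -ln(1-0.337) = -ln(0.663) = 0.411
L[2] = -ln(1-0.857) = -ln(0.143) = 1.9449
mean = (0.2231 + 0.411 + 1.9449)/3 = 0.8597

0.8597


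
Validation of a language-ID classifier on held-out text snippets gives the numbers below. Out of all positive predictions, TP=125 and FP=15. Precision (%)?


Precision = TP/(TP+FP)
= 125/(125+15)
= 125/140 = 89.29%

89.29%


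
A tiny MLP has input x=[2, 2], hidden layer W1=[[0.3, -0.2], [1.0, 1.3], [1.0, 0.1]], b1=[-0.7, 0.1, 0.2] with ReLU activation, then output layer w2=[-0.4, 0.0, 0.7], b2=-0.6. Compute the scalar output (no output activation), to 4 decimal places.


z1[0] = (0.3)·(2) + (-0.2)·(2) - 0.7 = -0.5
z1[1] = (1.0)·(2) + (1.3)·(2) + 0.1 = 4.7
z1[2] = (1.0)·(2) + (0.1)·(2) + 0.2 = 2.4
h = ReLU(z1) = [0.0, 4.7, 2.4]
output = (-0.4)·(0.0) + (0.0)·(4.7) + (0.7)·(2.4) - 0.6 = 1.08

1.08


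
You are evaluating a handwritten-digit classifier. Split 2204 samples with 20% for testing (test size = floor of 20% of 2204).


Test = ⌊2204·20/100⌋ = 440
Train = 2204 - 440 = 1764

Train: 1764, Test: 440


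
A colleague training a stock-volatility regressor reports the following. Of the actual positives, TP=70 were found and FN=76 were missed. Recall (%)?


Recall = TP/(TP+FN)
= 70/(70+76)
= 70/146 = 47.95%

47.95%


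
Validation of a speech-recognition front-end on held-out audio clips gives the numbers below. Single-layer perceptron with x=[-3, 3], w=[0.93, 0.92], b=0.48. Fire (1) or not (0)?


z = (-3)·(0.93) + (3)·(0.92) + 0.48
  = 0.45
step(z) = 1 (z≥0)

1


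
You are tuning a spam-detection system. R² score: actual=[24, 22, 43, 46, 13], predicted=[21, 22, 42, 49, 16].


ȳ = 29.6
SS_res = Σ(y-ŷ)² = 28
SS_tot = Σ(y-ȳ)² = 813.2
R² = 1 - SS_res/SS_tot = 1 - 0.0344 = 0.9656

0.9656


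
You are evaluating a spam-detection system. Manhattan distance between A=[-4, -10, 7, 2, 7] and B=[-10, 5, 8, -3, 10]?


d = |-4+ 10| + |-10-5| + |7-8| + |2+ 3| + |7-10|
  = 6 + 15 + 1 + 5 + 3
  = 30

30


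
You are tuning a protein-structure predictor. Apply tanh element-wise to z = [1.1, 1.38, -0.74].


tanh(1.1) = 0.8005
tanh(1.38) = 0.881
tanh(-0.74) = -0.6291
result = [0.8005, 0.881, -0.6291]

[0.8005, 0.881, -0.6291]


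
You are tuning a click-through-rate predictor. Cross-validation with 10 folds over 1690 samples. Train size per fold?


Fold size = 1690/10 = 169
Training per fold = 1690 - 169 = 1521

1521


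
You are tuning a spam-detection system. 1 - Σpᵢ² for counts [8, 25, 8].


Probabilities: [8/41, 25/41, 8/41] ≈ [0.1951, 0.6098, 0.1951]
Σpᵢ² = (64 + 625 + 64)/41² = 753/1681
Gini = 1 - Σpᵢ² = 1 - 753/1681 = 0.5521

0.5521


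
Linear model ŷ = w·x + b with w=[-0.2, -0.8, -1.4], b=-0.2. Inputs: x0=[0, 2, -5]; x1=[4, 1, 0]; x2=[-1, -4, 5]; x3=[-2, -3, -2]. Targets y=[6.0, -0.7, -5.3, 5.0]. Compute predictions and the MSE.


ŷ0 = (-0.2)·(0) + (-0.8)·(2) + (-1.4)·(-5) - 0.2 = 5.2
ŷ1 = (-0.2)·(4) + (-0.8)·(1) + (-1.4)·(0) - 0.2 = -1.8
ŷ2 = (-0.2)·(-1) + (-0.8)·(-4) + (-1.4)·(5) - 0.2 = -3.8
ŷ3 = (-0.2)·(-2) + (-0.8)·(-3) + (-1.4)·(-2) - 0.2 = 5.4
errors² = [0.64, 1.21, 2.25, 0.16]
MSE = 4.2600/4 = 1.065

1.065


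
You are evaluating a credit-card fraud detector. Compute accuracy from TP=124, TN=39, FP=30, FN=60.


Accuracy = (TP+TN)/(TP+TN+FP+FN)
= (124+39)/(253)
= 163/253 = 64.43%

64.43%


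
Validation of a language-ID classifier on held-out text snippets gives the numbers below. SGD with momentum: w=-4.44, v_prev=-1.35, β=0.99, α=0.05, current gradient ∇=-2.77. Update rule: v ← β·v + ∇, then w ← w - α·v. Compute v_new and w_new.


v_new = 0.99·-1.35 - 2.77 = -1.3365 - 2.77 = -4.1065
w_new = -4.44 - 0.05·-4.1065 = -4.44 + 0.205325 = -4.234675

v_new=-4.1065, w_new=-4.234675


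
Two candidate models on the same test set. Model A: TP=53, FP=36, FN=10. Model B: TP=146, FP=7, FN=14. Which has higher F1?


Model A: P=53/89=0.5955, R=53/63=0.8413, F1=2PR/(P+R)=2TP/(2TP+FP+FN)=106/152=0.6974
Model B: P=146/153=0.9542, R=146/160=0.9125, F1=2PR/(P+R)=2TP/(2TP+FP+FN)=292/313=0.9329
0.6974 < 0.9329 → Model B

Model B


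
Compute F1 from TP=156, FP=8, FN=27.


Precision = 156/164 = 0.9512
Recall = 156/183 = 0.8525
F1 = 2·P·R/(P+R) = 2·TP/(2·TP+FP+FN) = 312/(312+8+27) = 312/347 = 0.8991

0.8991


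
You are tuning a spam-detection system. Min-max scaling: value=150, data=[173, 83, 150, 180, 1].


min=1, max=180
(150-1)/(180-1) = 149/179 = 0.8324

0.8324


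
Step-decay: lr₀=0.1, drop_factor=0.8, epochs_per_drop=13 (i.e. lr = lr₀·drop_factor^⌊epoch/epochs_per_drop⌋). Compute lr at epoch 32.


n_drops = ⌊32/13⌋ = 2
lr = 0.1·0.8^2 = 0.1·0.64 = 0.064

0.064


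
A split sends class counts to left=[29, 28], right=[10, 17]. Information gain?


Parent = [39, 45], H_parent = 0.9963
H_left = 0.9998 (n=57), H_right = 0.951 (n=27)
H_children = (57/84)·0.9998 + (27/84)·0.951 = 0.9841
IG = 0.9963 - 0.9841 = 0.0122

0.0122


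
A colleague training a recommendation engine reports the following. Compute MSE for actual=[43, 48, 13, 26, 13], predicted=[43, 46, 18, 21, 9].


Squared errors: (43-43)²=0, (48-46)²=4, (13-18)²=25, (26-21)²=25, (13-9)²=16
Sum = 70
MSE = 70/5 = 14

14


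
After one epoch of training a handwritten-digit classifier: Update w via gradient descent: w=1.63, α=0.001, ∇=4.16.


w_new = w - α·∇
= 1.63 - 0.001·4.16
= 1.63 - 0.00416
= 1.62584

1.62584


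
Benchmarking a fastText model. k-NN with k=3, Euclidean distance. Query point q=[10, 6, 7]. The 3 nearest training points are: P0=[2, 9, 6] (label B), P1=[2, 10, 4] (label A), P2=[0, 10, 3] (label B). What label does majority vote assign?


d(q,P0) = 8.6023  (label B)
d(q,P1) = 9.434  (label A)
d(q,P2) = 11.4891  (label B)
Votes: A=1, B=2
Majority → B

B


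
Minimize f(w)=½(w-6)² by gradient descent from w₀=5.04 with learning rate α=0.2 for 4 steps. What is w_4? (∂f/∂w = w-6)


step 1: grad = 5.04-6 = -0.96; w = 5.04 - 0.2·(-0.96) = 5.232
step 2: grad = 5.232-6 = -0.768; w = 5.232 - 0.2·(-0.768) = 5.3856
step 3: grad = 5.3856-6 = -0.6144; w = 5.3856 - 0.2·(-0.6144) = 5.50848
step 4: grad = 5.50848-6 = -0.49152; w = 5.50848 - 0.2·(-0.49152) = 5.606784

5.606784


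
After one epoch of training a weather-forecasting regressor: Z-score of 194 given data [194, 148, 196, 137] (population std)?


μ = 168.75, σ = 26.546
z = (194 - 168.75)/26.546 = 0.9512

0.9512


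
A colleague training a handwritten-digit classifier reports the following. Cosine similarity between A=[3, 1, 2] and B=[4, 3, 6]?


A·B = 3·4 + 1·3 + 2·6 = 27
‖A‖ = √14 = 3.7417, ‖B‖ = √61 = 7.8102
cos = 27/(√14·√61) = 27/√854 = 0.9239

0.9239


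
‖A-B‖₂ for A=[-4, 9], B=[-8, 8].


d = √((-4+ 8)² + (9-8)²)
  = √(16 + 1)
  = √17 = 4.1231

4.1231


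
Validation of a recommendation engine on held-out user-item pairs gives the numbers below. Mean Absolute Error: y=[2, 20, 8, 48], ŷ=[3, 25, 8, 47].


Absolute errors: |2-3|=1, |20-25|=5, |8-8|=0, |48-47|=1
Sum = 7
MAE = 7/4 = 7/4

7/4


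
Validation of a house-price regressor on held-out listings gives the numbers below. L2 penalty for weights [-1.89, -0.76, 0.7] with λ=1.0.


‖w‖₂² = (-1.89)² + (-0.76)² + (0.7)²
     = 3.5721 + 0.5776 + 0.49
     = 4.6397
λ·‖w‖₂² = 1.0·4.6397 = 4.6397

4.6397


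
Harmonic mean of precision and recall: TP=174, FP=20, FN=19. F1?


Precision = 174/194 = 0.8969
Recall = 174/193 = 0.9016
F1 = 2·P·R/(P+R) = 2·TP/(2·TP+FP+FN) = 348/(348+20+19) = 348/387 = 0.8992

0.8992


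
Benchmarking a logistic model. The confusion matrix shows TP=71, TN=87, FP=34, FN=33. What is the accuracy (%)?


Accuracy = (TP+TN)/(TP+TN+FP+FN)
= (71+87)/(225)
= 158/225 = 70.22%

70.22%


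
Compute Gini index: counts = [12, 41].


Probabilities: [12/53, 41/53] ≈ [0.2264, 0.7736]
Σpᵢ² = (144 + 1681)/53² = 1825/2809
Gini = 1 - Σpᵢ² = 1 - 1825/2809 = 0.3503

0.3503


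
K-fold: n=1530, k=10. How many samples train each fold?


Fold size = 1530/10 = 153
Training per fold = 1530 - 153 = 1377

1377


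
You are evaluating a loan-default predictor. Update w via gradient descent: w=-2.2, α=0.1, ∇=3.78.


w_new = w - α·∇
= -2.2 - 0.1·3.78
= -2.2 - 0.378
= -2.578

-2.578


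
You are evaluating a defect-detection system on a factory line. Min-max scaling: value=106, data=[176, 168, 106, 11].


min=11, max=176
(106-11)/(176-11) = 95/165 = 0.5758

0.5758


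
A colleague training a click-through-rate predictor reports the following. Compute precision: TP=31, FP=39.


Precision = TP/(TP+FP)
= 31/(31+39)
= 31/70 = 44.29%

44.29%


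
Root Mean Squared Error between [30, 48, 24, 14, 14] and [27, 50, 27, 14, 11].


MSE = 31/5 = 6.2
RMSE = √(31/5) = 2.49

2.49


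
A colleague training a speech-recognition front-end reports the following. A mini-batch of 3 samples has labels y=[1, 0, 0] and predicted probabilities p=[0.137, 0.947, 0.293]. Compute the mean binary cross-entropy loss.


L[0] = -ln(0.137) = 1.9878
L[1] = -ln(1-0.947) = -ln(0.053) = 2.9375
L[2] = -ln(1-0.293) = -ln(0.707) = 0.3467
mean = (1.9878 + 2.9375 + 0.3467)/3 = 1.7573

1.7573


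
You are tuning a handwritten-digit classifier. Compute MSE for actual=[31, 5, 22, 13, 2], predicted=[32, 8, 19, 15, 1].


Squared errors: (31-32)²=1, (5-8)²=9, (22-19)²=9, (13-15)²=4, (2-1)²=1
Sum = 24
MSE = 24/5 = 24/5

24/5


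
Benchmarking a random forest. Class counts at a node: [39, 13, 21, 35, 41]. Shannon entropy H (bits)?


Probabilities: [39/149, 13/149, 21/149, 35/149, 41/149] ≈ [0.2617, 0.0872, 0.1409, 0.2349, 0.2752]
H = -((39/149)·log₂(39/149) + (13/149)·log₂(13/149) + (21/149)·log₂(21/149) + (35/149)·log₂(35/149) + (41/149)·log₂(41/149))
  = 2.2147 bits

2.2147 bits


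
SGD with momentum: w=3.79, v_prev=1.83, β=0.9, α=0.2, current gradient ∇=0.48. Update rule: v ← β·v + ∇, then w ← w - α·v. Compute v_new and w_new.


v_new = 0.9·1.83 + 0.48 = 1.647 + 0.48 = 2.127
w_new = 3.79 - 0.2·2.127 = 3.79 - 0.4254 = 3.3646

v_new=2.127, w_new=3.3646


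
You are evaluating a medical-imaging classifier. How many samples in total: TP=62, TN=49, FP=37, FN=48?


Total = TP + TN + FP + FN
= 62 + 49 + 37 + 48
= 196
(Predicted positive: 99, predicted negative: 97)

196


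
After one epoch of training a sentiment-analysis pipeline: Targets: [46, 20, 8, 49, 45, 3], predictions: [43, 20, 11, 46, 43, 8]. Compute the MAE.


Absolute errors: |46-43|=3, |20-20|=0, |8-11|=3, |49-46|=3, |45-43|=2, |3-8|=5
Sum = 16
MAE = 16/6 = 8/3

8/3


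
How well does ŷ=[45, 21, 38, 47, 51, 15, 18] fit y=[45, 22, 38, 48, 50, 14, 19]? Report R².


ȳ = 33.7143
SS_res = Σ(y-ŷ)² = 5
SS_tot = Σ(y-ȳ)² = 1357.43
R² = 1 - SS_res/SS_tot = 1 - 0.0037 = 0.9963

0.9963


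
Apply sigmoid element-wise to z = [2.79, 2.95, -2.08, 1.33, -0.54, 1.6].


σ(2.79) = 1/(1+e^-2.79) = 0.9421
σ(2.95) = 1/(1+e^-2.95) = 0.9503
σ(-2.08) = 1/(1+e^2.08) = 0.1111
σ(1.33) = 1/(1+e^-1.33) = 0.7908
σ(-0.54) = 1/(1+e^0.54) = 0.3682
σ(1.6) = 1/(1+e^-1.6) = 0.832
result = [0.9421, 0.9503, 0.1111, 0.7908, 0.3682, 0.832]

[0.9421, 0.9503, 0.1111, 0.7908, 0.3682, 0.832]


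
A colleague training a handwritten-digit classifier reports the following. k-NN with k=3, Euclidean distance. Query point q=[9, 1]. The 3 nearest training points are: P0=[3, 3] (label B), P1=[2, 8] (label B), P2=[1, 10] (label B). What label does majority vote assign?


d(q,P0) = 6.3246  (label B)
d(q,P1) = 9.8995  (label B)
d(q,P2) = 12.0416  (label B)
Votes: A=0, B=3
Majority → B

B


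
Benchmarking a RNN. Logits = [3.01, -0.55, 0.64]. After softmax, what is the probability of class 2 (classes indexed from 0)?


Exponentials: e^3.01=20.2874, e^-0.55=0.5769, e^0.64=1.8965
Sum = 22.7608
Softmax = [0.8913, 0.0253, 0.0833]
p[2] = 1.8965/22.7608 = 0.0833

0.0833


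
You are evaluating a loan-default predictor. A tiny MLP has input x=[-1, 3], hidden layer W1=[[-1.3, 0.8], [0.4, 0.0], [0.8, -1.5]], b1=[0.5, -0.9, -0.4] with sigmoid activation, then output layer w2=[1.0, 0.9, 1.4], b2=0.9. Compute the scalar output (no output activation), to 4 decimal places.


z1[0] = (-1.3)·(-1) + (0.8)·(3) + 0.5 = 4.2
z1[1] = (0.4)·(-1) + (0.0)·(3) - 0.9 = -1.3
z1[2] = (0.8)·(-1) + (-1.5)·(3) - 0.4 = -5.7
h = sigmoid(z1) = [0.9852, 0.2142, 0.0033]
output = (1.0)·(0.9852) + (0.9)·(0.2142) + (1.4)·(0.0033) + 0.9 = 2.0826

2.0826


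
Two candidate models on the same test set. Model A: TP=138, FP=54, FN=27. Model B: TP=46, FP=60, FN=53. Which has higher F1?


Model A: P=138/192=0.7188, R=138/165=0.8364, F1=2PR/(P+R)=2TP/(2TP+FP+FN)=276/357=0.7731
Model B: P=46/106=0.434, R=46/99=0.4646, F1=2PR/(P+R)=2TP/(2TP+FP+FN)=92/205=0.4488
0.7731 > 0.4488 → Model A

Model A


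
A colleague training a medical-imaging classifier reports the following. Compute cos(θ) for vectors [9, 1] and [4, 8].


A·B = 9·4 + 1·8 = 44
‖A‖ = √82 = 9.0554, ‖B‖ = √80 = 8.9443
cos = 44/(√82·√80) = 44/√6560 = 0.5433

0.5433


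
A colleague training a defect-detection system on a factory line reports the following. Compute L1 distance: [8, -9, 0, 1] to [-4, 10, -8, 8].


d = |8+ 4| + |-9-10| + |0+ 8| + |1-8|
  = 12 + 19 + 8 + 7
  = 46

46


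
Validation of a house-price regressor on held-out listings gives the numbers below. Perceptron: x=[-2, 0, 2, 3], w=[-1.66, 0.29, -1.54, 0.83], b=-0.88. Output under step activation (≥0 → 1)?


z = (-2)·(-1.66) + (0)·(0.29) + (2)·(-1.54) + (3)·(0.83) - 0.88
  = 1.85
step(z) = 1 (z≥0)

1


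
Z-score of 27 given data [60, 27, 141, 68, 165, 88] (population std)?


μ = 91.5, σ = 47.5561
z = (27 - 91.5)/47.5561 = -1.3563

-1.3563


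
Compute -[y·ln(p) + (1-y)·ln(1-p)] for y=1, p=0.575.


BCE = -[y·ln(p) + (1-y)·ln(1-p)]
= -1·ln(0.575) - 0
= -ln(0.575) = 0.5534

0.5534


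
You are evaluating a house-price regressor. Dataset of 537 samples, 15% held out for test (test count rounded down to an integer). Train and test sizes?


Test = ⌊537·15/100⌋ = 80
Train = 537 - 80 = 457

Train: 457, Test: 80


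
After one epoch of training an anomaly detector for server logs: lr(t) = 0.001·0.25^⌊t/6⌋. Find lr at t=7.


n_drops = ⌊7/6⌋ = 1
lr = 0.001·0.25^1 = 0.001·0.25 = 0.00025

0.00025


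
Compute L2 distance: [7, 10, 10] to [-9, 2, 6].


d = √((7+ 9)² + (10-2)² + (10-6)²)
  = √(256 + 64 + 16)
  = √336 = 18.3303

18.3303


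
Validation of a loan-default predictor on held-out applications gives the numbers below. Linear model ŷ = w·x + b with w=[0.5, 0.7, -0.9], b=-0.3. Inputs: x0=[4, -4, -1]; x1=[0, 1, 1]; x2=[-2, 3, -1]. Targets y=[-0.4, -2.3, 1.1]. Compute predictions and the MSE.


ŷ0 = (0.5)·(4) + (0.7)·(-4) + (-0.9)·(-1) - 0.3 = -0.2
ŷ1 = (0.5)·(0) + (0.7)·(1) + (-0.9)·(1) - 0.3 = -0.5
ŷ2 = (0.5)·(-2) + (0.7)·(3) + (-0.9)·(-1) - 0.3 = 1.7
errors² = [0.04, 3.24, 0.36]
MSE = 3.6400/3 = 1.2133

1.2133


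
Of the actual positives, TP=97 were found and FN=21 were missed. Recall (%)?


Recall = TP/(TP+FN)
= 97/(97+21)
= 97/118 = 82.2%

82.2%


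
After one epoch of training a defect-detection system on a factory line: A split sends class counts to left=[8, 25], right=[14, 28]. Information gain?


Parent = [22, 53], H_parent = 0.873
H_left = 0.799 (n=33), H_right = 0.9183 (n=42)
H_children = (33/75)·0.799 + (42/75)·0.9183 = 0.8658
IG = 0.873 - 0.8658 = 0.0072

0.0072


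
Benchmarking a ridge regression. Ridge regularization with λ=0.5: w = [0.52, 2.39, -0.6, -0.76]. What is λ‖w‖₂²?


‖w‖₂² = (0.52)² + (2.39)² + (-0.6)² + (-0.76)²
     = 0.2704 + 5.7121 + 0.36 + 0.5776
     = 6.9201
λ·‖w‖₂² = 0.5·6.9201 = 3.46005

3.46005


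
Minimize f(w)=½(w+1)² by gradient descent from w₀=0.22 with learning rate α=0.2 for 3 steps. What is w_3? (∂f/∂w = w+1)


step 1: grad = 0.22+1 = 1.22; w = 0.22 - 0.2·(1.22) = -0.024
step 2: grad = -0.024+1 = 0.976; w = -0.024 - 0.2·(0.976) = -0.2192
step 3: grad = -0.2192+1 = 0.7808; w = -0.2192 - 0.2·(0.7808) = -0.37536

-0.37536


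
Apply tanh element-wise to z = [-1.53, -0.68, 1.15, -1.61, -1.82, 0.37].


tanh(-1.53) = -0.9104
tanh(-0.68) = -0.5915
tanh(1.15) = 0.8178
tanh(-1.61) = -0.9232
tanh(-1.82) = -0.9488
tanh(0.37) = 0.354
result = [-0.9104, -0.5915, 0.8178, -0.9232, -0.9488, 0.354]

[-0.9104, -0.5915, 0.8178, -0.9232, -0.9488, 0.354]


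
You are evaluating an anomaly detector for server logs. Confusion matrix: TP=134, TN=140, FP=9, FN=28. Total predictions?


Total = TP + TN + FP + FN
= 134 + 140 + 9 + 28
= 311
(Predicted positive: 143, predicted negative: 168)

311


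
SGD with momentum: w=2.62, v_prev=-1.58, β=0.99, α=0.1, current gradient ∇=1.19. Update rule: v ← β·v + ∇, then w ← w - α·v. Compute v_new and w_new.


v_new = 0.99·-1.58 + 1.19 = -1.5642 + 1.19 = -0.3742
w_new = 2.62 - 0.1·-0.3742 = 2.62 + 0.03742 = 2.65742

v_new=-0.3742, w_new=2.65742


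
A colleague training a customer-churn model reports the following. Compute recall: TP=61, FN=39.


Recall = TP/(TP+FN)
= 61/(61+39)
= 61/100 = 61.0%

61.0%


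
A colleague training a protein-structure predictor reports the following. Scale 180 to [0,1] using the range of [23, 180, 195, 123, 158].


min=23, max=195
(180-23)/(195-23) = 157/172 = 0.9128

0.9128


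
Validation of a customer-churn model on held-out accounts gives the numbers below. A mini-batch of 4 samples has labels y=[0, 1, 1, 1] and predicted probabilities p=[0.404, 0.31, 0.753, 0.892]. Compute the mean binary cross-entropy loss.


L[0] = -ln(1-0.404) = -ln(0.596) = 0.5175
L[1] = -ln(0.31) = 1.1712
L[2] = -ln(0.753) = 0.2837
L[3] = -ln(0.892) = 0.1143
mean = (0.5175 + 1.1712 + 0.2837 + 0.1143)/4 = 0.5217

0.5217


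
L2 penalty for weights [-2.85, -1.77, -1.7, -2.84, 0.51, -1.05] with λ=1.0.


‖w‖₂² = (-2.85)² + (-1.77)² + (-1.7)² + (-2.84)² + (0.51)² + (-1.05)²
     = 8.1225 + 3.1329 + 2.89 + 8.0656 + 0.2601 + 1.1025
     = 23.5736
λ·‖w‖₂² = 1.0·23.5736 = 23.5736

23.5736


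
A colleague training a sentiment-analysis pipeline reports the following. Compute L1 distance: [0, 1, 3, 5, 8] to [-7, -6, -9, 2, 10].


d = |0+ 7| + |1+ 6| + |3+ 9| + |5-2| + |8-10|
  = 7 + 7 + 12 + 3 + 2
  = 31

31


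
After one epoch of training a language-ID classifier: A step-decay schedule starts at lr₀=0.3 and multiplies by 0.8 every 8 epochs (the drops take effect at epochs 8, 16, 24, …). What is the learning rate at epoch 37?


n_drops = ⌊37/8⌋ = 4
lr = 0.3·0.8^4 = 0.3·0.4096 = 0.12288

0.12288


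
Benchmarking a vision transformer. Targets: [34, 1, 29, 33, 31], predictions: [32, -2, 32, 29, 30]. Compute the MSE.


Squared errors: (34-32)²=4, (1+ 2)²=9, (29-32)²=9, (33-29)²=16, (31-30)²=1
Sum = 39
MSE = 39/5 = 39/5

39/5


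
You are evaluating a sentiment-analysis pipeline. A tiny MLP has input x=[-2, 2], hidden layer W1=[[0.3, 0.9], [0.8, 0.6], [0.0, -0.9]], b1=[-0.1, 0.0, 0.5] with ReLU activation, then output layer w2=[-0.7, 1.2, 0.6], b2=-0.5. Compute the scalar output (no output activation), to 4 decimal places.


z1[0] = (0.3)·(-2) + (0.9)·(2) - 0.1 = 1.1
z1[1] = (0.8)·(-2) + (0.6)·(2) + 0.0 = -0.4
z1[2] = (0.0)·(-2) + (-0.9)·(2) + 0.5 = -1.3
h = ReLU(z1) = [1.1, 0.0, 0.0]
output = (-0.7)·(1.1) + (1.2)·(0.0) + (0.6)·(0.0) - 0.5 = -1.27

-1.27


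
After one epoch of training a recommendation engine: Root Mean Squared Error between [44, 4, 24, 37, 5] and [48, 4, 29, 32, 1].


MSE = 82/5 = 16.4
RMSE = √(82/5) = 4.0497

4.0497


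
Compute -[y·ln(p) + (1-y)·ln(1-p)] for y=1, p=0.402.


BCE = -[y·ln(p) + (1-y)·ln(1-p)]
= -1·ln(0.402) - 0
= -ln(0.402) = 0.9113

0.9113


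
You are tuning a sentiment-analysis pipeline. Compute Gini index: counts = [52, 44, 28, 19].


Probabilities: [52/143, 44/143, 28/143, 19/143] ≈ [0.3636, 0.3077, 0.1958, 0.1329]
Σpᵢ² = (2704 + 1936 + 784 + 361)/143² = 5785/20449
Gini = 1 - Σpᵢ² = 1 - 5785/20449 = 0.7171

0.7171


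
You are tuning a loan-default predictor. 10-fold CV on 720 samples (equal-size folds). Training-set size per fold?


Fold size = 720/10 = 72
Training per fold = 720 - 72 = 648

648


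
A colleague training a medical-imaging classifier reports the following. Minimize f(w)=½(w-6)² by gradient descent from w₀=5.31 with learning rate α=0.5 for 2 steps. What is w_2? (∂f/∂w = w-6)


step 1: grad = 5.31-6 = -0.69; w = 5.31 - 0.5·(-0.69) = 5.655
step 2: grad = 5.655-6 = -0.345; w = 5.655 - 0.5·(-0.345) = 5.8275

5.8275


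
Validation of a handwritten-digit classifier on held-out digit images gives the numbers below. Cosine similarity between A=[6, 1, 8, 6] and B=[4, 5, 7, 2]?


A·B = 6·4 + 1·5 + 8·7 + 6·2 = 97
‖A‖ = √137 = 11.7047, ‖B‖ = √94 = 9.6954
cos = 97/(√137·√94) = 97/√12878 = 0.8548

0.8548


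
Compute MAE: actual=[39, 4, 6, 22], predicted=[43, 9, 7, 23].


Absolute errors: |39-43|=4, |4-9|=5, |6-7|=1, |22-23|=1
Sum = 11
MAE = 11/4 = 11/4

11/4


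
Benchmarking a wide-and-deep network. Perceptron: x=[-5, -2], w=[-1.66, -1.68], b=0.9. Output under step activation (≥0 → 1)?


z = (-5)·(-1.66) + (-2)·(-1.68) + 0.9
  = 12.56
step(z) = 1 (z≥0)

1


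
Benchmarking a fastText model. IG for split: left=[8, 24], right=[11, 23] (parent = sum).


Parent = [19, 47], H_parent = 0.866
H_left = 0.8113 (n=32), H_right = 0.9082 (n=34)
H_children = (32/66)·0.8113 + (34/66)·0.9082 = 0.8612
IG = 0.866 - 0.8612 = 0.0048

0.0048


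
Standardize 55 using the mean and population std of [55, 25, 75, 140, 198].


μ = 98.6, σ = 62.4006
z = (55 - 98.6)/62.4006 = -0.6987

-0.6987


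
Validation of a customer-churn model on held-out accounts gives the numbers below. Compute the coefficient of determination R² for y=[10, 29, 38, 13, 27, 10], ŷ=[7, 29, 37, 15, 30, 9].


ȳ = 21.1667
SS_res = Σ(y-ŷ)² = 24
SS_tot = Σ(y-ȳ)² = 694.83
R² = 1 - SS_res/SS_tot = 1 - 0.0345 = 0.9655

0.9655


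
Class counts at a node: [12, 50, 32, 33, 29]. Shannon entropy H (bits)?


Probabilities: [12/156, 50/156, 32/156, 33/156, 29/156] ≈ [0.0769, 0.3205, 0.2051, 0.2115, 0.1859]
H = -((12/156)·log₂(12/156) + (50/156)·log₂(50/156) + (32/156)·log₂(32/156) + (33/156)·log₂(33/156) + (29/156)·log₂(29/156))
  = 2.2049 bits

2.2049 bits


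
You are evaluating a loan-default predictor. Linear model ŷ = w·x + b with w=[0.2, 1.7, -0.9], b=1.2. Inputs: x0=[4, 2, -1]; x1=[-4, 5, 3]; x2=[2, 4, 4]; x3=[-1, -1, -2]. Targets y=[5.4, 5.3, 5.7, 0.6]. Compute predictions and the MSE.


ŷ0 = (0.2)·(4) + (1.7)·(2) + (-0.9)·(-1) + 1.2 = 6.3
ŷ1 = (0.2)·(-4) + (1.7)·(5) + (-0.9)·(3) + 1.2 = 6.2
ŷ2 = (0.2)·(2) + (1.7)·(4) + (-0.9)·(4) + 1.2 = 4.8
ŷ3 = (0.2)·(-1) + (1.7)·(-1) + (-0.9)·(-2) + 1.2 = 1.1
errors² = [0.81, 0.81, 0.81, 0.25]
MSE = 2.6800/4 = 0.67

0.67


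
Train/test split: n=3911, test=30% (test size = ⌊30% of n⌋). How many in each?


Test = ⌊3911·30/100⌋ = 1173
Train = 3911 - 1173 = 2738

Train: 2738, Test: 1173


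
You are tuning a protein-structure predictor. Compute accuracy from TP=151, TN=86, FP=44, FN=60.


Accuracy = (TP+TN)/(TP+TN+FP+FN)
= (151+86)/(341)
= 237/341 = 69.5%

69.5%


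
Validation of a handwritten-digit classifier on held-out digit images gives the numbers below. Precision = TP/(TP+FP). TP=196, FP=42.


Precision = TP/(TP+FP)
= 196/(196+42)
= 196/238 = 82.35%

82.35%


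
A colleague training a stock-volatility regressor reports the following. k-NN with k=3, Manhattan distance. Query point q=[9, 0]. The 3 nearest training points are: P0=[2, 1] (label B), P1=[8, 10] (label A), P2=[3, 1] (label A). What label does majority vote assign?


d(q,P0) = 8  (label B)
d(q,P1) = 11  (label A)
d(q,P2) = 7  (label A)
Votes: A=2, B=1
Majority → A

A


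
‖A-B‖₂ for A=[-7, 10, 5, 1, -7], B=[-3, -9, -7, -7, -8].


d = √((-7+ 3)² + (10+ 9)² + (5+ 7)² + (1+ 7)² + (-7+ 8)²)
  = √(16 + 361 + 144 + 64 + 1)
  = √586 = 24.2074

24.2074


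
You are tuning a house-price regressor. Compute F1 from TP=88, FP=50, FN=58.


Precision = 88/138 = 0.6377
Recall = 88/146 = 0.6027
F1 = 2·P·R/(P+R) = 2·TP/(2·TP+FP+FN) = 176/(176+50+58) = 176/284 = 0.6197

0.6197


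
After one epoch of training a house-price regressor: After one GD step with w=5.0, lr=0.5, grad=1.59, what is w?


w_new = w - α·∇
= 5.0 - 0.5·1.59
= 5.0 - 0.795
= 4.205

4.205


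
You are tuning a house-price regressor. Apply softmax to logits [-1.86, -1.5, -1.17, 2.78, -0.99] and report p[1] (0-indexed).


Exponentials: e^-1.86=0.1557, e^-1.5=0.2231, e^-1.17=0.3104, e^2.78=16.119, e^-0.99=0.3716
Sum = 17.1798
Softmax = [0.0091, 0.013, 0.0181, 0.9383, 0.0216]
p[1] = 0.2231/17.1798 = 0.013

0.013


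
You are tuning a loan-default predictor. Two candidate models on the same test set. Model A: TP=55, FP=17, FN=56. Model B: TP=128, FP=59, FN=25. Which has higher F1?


Model A: P=55/72=0.7639, R=55/111=0.4955, F1=2PR/(P+R)=2TP/(2TP+FP+FN)=110/183=0.6011
Model B: P=128/187=0.6845, R=128/153=0.8366, F1=2PR/(P+R)=2TP/(2TP+FP+FN)=256/340=0.7529
0.6011 < 0.7529 → Model B

Model B


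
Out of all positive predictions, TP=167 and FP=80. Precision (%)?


Precision = TP/(TP+FP)
= 167/(167+80)
= 167/247 = 67.61%

67.61%


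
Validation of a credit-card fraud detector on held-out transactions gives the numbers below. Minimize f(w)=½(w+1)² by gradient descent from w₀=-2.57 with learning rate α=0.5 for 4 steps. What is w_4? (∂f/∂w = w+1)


step 1: grad = -2.57+1 = -1.57; w = -2.57 - 0.5·(-1.57) = -1.785
step 2: grad = -1.785+1 = -0.785; w = -1.785 - 0.5·(-0.785) = -1.3925
step 3: grad = -1.3925+1 = -0.3925; w = -1.3925 - 0.5·(-0.3925) = -1.19625
step 4: grad = -1.19625+1 = -0.19625; w = -1.19625 - 0.5·(-0.19625) = -1.098125

-1.098125


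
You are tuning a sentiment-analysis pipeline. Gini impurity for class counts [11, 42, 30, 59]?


Probabilities: [11/142, 42/142, 30/142, 59/142] ≈ [0.0775, 0.2958, 0.2113, 0.4155]
Σpᵢ² = (121 + 1764 + 900 + 3481)/142² = 6266/20164
Gini = 1 - Σpᵢ² = 1 - 6266/20164 = 0.6892

0.6892


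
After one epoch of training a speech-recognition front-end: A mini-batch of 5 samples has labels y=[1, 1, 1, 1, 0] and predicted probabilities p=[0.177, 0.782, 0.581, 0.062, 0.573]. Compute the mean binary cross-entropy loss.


L[0] = -ln(0.177) = 1.7316
L[1] = -ln(0.782) = 0.2459
L[2] = -ln(0.581) = 0.543
L[3] = -ln(0.062) = 2.7806
L[4] = -ln(1-0.573) = -ln(0.427) = 0.851
mean = (1.7316 + 0.2459 + 0.543 + 2.7806 + 0.851)/5 = 1.2304

1.2304


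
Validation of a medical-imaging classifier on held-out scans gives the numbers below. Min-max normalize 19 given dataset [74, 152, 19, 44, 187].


min=19, max=187
(19-19)/(187-19) = 0/168 = 0.0

0.0


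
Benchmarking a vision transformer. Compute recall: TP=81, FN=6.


Recall = TP/(TP+FN)
= 81/(81+6)
= 81/87 = 93.1%

93.1%


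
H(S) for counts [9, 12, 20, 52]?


Probabilities: [9/93, 12/93, 20/93, 52/93] ≈ [0.0968, 0.129, 0.2151, 0.5591]
H = -((9/93)·log₂(9/93) + (12/93)·log₂(12/93) + (20/93)·log₂(20/93) + (52/93)·log₂(52/93))
  = 1.653 bits

1.653 bits


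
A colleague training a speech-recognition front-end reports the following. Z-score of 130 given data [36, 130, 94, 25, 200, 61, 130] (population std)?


μ = 96.5714, σ = 57.3158
z = (130 - 96.5714)/57.3158 = 0.5832

0.5832


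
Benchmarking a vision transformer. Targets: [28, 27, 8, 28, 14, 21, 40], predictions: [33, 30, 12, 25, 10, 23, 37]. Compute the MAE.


Absolute errors: |28-33|=5, |27-30|=3, |8-12|=4, |28-25|=3, |14-10|=4, |21-23|=2, |40-37|=3
Sum = 24
MAE = 24/7 = 24/7

24/7


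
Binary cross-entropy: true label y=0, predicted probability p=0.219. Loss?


BCE = -[y·ln(p) + (1-y)·ln(1-p)]
= -0 - 1·ln(1-0.219)
= -ln(0.781) = 0.2472

0.2472


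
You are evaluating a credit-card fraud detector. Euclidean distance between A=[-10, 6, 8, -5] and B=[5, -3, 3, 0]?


d = √((-10-5)² + (6+ 3)² + (8-3)² + (-5-0)²)
  = √(225 + 81 + 25 + 25)
  = √356 = 18.868

18.868


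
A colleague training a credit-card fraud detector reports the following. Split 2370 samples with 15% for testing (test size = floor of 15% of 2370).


Test = ⌊2370·15/100⌋ = 355
Train = 2370 - 355 = 2015

Train: 2015, Test: 355


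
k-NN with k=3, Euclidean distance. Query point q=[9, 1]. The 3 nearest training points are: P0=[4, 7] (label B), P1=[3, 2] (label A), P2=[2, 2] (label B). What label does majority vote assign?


d(q,P0) = 7.8102  (label B)
d(q,P1) = 6.0828  (label A)
d(q,P2) = 7.0711  (label B)
Votes: A=1, B=2
Majority → B

B


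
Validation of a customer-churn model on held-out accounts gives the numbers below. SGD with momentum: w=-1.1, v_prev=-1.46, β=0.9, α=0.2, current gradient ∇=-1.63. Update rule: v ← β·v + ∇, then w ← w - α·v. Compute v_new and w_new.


v_new = 0.9·-1.46 - 1.63 = -1.314 - 1.63 = -2.944
w_new = -1.1 - 0.2·-2.944 = -1.1 + 0.5888 = -0.5112

v_new=-2.944, w_new=-0.5112


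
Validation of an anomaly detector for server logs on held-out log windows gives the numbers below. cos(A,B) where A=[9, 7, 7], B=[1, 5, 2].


A·B = 9·1 + 7·5 + 7·2 = 58
‖A‖ = √179 = 13.3791, ‖B‖ = √30 = 5.4772
cos = 58/(√179·√30) = 58/√5370 = 0.7915

0.7915


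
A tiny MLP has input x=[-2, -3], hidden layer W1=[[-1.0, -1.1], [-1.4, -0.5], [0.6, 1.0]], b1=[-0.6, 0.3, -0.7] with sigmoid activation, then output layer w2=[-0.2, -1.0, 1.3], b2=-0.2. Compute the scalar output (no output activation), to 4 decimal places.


z1[0] = (-1.0)·(-2) + (-1.1)·(-3) - 0.6 = 4.7
z1[1] = (-1.4)·(-2) + (-0.5)·(-3) + 0.3 = 4.6
z1[2] = (0.6)·(-2) + (1.0)·(-3) - 0.7 = -4.9
h = sigmoid(z1) = [0.991, 0.99, 0.0074]
output = (-0.2)·(0.991) + (-1.0)·(0.99) + (1.3)·(0.0074) - 0.2 = -1.3786

-1.3786


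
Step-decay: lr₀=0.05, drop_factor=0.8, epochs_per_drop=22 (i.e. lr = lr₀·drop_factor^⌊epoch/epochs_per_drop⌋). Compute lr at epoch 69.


n_drops = ⌊69/22⌋ = 3
lr = 0.05·0.8^3 = 0.05·0.512 = 0.0256

0.0256


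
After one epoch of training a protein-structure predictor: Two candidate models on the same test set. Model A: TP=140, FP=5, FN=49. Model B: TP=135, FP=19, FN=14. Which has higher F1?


Model A: P=140/145=0.9655, R=140/189=0.7407, F1=2PR/(P+R)=2TP/(2TP+FP+FN)=280/334=0.8383
Model B: P=135/154=0.8766, R=135/149=0.906, F1=2PR/(P+R)=2TP/(2TP+FP+FN)=270/303=0.8911
0.8383 < 0.8911 → Model B

Model B


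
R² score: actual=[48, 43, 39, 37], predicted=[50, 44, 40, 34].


ȳ = 41.75
SS_res = Σ(y-ŷ)² = 15
SS_tot = Σ(y-ȳ)² = 70.75
R² = 1 - SS_res/SS_tot = 1 - 0.212 = 0.788

0.788


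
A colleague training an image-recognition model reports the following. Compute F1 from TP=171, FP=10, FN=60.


Precision = 171/181 = 0.9448
Recall = 171/231 = 0.7403
F1 = 2·P·R/(P+R) = 2·TP/(2·TP+FP+FN) = 342/(342+10+60) = 342/412 = 0.8301

0.8301


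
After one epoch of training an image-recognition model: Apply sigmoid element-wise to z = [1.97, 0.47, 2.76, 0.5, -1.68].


σ(1.97) = 1/(1+e^-1.97) = 0.8776
σ(0.47) = 1/(1+e^-0.47) = 0.6154
σ(2.76) = 1/(1+e^-2.76) = 0.9405
σ(0.5) = 1/(1+e^-0.5) = 0.6225
σ(-1.68) = 1/(1+e^1.68) = 0.1571
result = [0.8776, 0.6154, 0.9405, 0.6225, 0.1571]

[0.8776, 0.6154, 0.9405, 0.6225, 0.1571]


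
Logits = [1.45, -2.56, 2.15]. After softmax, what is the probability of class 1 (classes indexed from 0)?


Exponentials: e^1.45=4.2631, e^-2.56=0.0773, e^2.15=8.5849
Sum = 12.9253
Softmax = [0.3298, 0.006, 0.6642]
p[1] = 0.0773/12.9253 = 0.006

0.006


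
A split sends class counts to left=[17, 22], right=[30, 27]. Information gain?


Parent = [47, 49], H_parent = 0.9997
H_left = 0.9881 (n=39), H_right = 0.998 (n=57)
H_children = (39/96)·0.9881 + (57/96)·0.998 = 0.994
IG = 0.9997 - 0.994 = 0.0057

0.0057


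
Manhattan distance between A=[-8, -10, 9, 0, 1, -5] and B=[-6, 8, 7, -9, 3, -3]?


d = |-8+ 6| + |-10-8| + |9-7| + |0+ 9| + |1-3| + |-5+ 3|
  = 2 + 18 + 2 + 9 + 2 + 2
  = 35

35


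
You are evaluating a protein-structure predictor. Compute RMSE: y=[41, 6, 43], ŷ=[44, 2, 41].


MSE = 29/3 = 9.6667
RMSE = √(29/3) = 3.1091

3.1091


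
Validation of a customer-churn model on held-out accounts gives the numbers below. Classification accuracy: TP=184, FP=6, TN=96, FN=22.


Accuracy = (TP+TN)/(TP+TN+FP+FN)
= (184+96)/(308)
= 280/308 = 90.91%

90.91%


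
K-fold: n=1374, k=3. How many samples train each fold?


Fold size = 1374/3 = 458
Training per fold = 1374 - 458 = 916

916


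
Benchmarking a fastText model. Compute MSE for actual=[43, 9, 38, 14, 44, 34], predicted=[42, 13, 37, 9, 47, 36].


Squared errors: (43-42)²=1, (9-13)²=16, (38-37)²=1, (14-9)²=25, (44-47)²=9, (34-36)²=4
Sum = 56
MSE = 56/6 = 28/3

28/3


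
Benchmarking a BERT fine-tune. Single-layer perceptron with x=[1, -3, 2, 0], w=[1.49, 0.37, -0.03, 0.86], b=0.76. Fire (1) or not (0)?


z = (1)·(1.49) + (-3)·(0.37) + (2)·(-0.03) + (0)·(0.86) + 0.76
  = 1.08
step(z) = 1 (z≥0)

1


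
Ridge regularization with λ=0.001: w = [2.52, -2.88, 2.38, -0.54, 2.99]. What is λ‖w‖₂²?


‖w‖₂² = (2.52)² + (-2.88)² + (2.38)² + (-0.54)² + (2.99)²
     = 6.3504 + 8.2944 + 5.6644 + 0.2916 + 8.9401
     = 29.5409
λ·‖w‖₂² = 0.001·29.5409 = 0.029541

0.029541


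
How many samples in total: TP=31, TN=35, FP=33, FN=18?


Total = TP + TN + FP + FN
= 31 + 35 + 33 + 18
= 117
(Predicted positive: 64, predicted negative: 53)

117


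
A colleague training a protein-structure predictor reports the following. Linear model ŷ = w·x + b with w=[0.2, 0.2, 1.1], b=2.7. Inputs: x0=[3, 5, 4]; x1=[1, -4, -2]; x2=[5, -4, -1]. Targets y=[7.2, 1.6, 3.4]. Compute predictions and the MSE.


ŷ0 = (0.2)·(3) + (0.2)·(5) + (1.1)·(4) + 2.7 = 8.7
ŷ1 = (0.2)·(1) + (0.2)·(-4) + (1.1)·(-2) + 2.7 = -0.1
ŷ2 = (0.2)·(5) + (0.2)·(-4) + (1.1)·(-1) + 2.7 = 1.8
errors² = [2.25, 2.89, 2.56]
MSE = 7.7000/3 = 2.5667

2.5667


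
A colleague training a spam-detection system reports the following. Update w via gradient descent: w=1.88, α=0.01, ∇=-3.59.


w_new = w - α·∇
= 1.88 - 0.01·-3.59
= 1.88 + 0.0359
= 1.9159

1.9159


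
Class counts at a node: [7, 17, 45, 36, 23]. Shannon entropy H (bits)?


Probabilities: [7/128, 17/128, 45/128, 36/128, 23/128] ≈ [0.0547, 0.1328, 0.3516, 0.2812, 0.1797]
H = -((7/128)·log₂(7/128) + (17/128)·log₂(17/128) + (45/128)·log₂(45/128) + (36/128)·log₂(36/128) + (23/128)·log₂(23/128))
  = 2.106 bits

2.106 bits


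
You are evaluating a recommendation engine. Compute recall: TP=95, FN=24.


Recall = TP/(TP+FN)
= 95/(95+24)
= 95/119 = 79.83%

79.83%


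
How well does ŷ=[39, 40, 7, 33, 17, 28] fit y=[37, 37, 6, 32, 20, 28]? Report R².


ȳ = 26.6667
SS_res = Σ(y-ŷ)² = 24
SS_tot = Σ(y-ȳ)² = 715.33
R² = 1 - SS_res/SS_tot = 1 - 0.0336 = 0.9664

0.9664


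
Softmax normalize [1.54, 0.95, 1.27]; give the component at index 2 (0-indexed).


Exponentials: e^1.54=4.6646, e^0.95=2.5857, e^1.27=3.5609
Sum = 10.8112
Softmax = [0.4315, 0.2392, 0.3294]
p[2] = 3.5609/10.8112 = 0.3294

0.3294


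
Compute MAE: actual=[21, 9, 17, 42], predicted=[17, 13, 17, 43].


Absolute errors: |21-17|=4, |9-13|=4, |17-17|=0, |42-43|=1
Sum = 9
MAE = 9/4 = 9/4

9/4


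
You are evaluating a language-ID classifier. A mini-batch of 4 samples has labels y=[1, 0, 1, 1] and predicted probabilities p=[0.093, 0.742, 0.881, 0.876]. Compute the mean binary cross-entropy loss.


L[0] = -ln(0.093) = 2.3752
L[1] = -ln(1-0.742) = -ln(0.258) = 1.3548
L[2] = -ln(0.881) = 0.1267
L[3] = -ln(0.876) = 0.1324
mean = (2.3752 + 1.3548 + 0.1267 + 0.1324)/4 = 0.9973

0.9973


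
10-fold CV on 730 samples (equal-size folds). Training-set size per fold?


Fold size = 730/10 = 73
Training per fold = 730 - 73 = 657

657


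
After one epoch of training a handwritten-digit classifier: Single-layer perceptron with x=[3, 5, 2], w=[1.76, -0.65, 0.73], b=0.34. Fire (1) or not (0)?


z = (3)·(1.76) + (5)·(-0.65) + (2)·(0.73) + 0.34
  = 3.83
step(z) = 1 (z≥0)

1


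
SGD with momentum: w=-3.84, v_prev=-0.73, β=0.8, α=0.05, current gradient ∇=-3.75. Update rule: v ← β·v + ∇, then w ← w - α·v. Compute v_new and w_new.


v_new = 0.8·-0.73 - 3.75 = -0.584 - 3.75 = -4.334
w_new = -3.84 - 0.05·-4.334 = -3.84 + 0.2167 = -3.6233

v_new=-4.334, w_new=-3.6233


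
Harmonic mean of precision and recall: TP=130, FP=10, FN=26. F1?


Precision = 130/140 = 0.9286
Recall = 130/156 = 0.8333
F1 = 2·P·R/(P+R) = 2·TP/(2·TP+FP+FN) = 260/(260+10+26) = 260/296 = 0.8784

0.8784


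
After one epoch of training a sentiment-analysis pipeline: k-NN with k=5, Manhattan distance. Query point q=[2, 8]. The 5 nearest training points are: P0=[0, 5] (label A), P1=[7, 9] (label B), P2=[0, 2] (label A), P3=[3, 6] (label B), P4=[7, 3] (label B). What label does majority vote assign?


d(q,P0) = 5  (label A)
d(q,P1) = 6  (label B)
d(q,P2) = 8  (label A)
d(q,P3) = 3  (label B)
d(q,P4) = 10  (label B)
Votes: A=2, B=3
Majority → B

B
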